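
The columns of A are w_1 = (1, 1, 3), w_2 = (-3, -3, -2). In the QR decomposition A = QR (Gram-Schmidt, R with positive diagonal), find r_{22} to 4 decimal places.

w_1 = (1, 1, 3); ‖w_1‖ = 3.3166, so q_1 = (0.3015, 0.3015, 0.9045).
q_1·w_2 = 0.3015·(-3) + 0.3015·(-3) + 0.9045·(-2) = -3.6181.
u_2 = w_2 + 3.6181·q_1 = (-1.9091, -1.9091, 1.2727).
r_{22} = ‖u_2‖ = 2.9848.

r_{22} = 2.9848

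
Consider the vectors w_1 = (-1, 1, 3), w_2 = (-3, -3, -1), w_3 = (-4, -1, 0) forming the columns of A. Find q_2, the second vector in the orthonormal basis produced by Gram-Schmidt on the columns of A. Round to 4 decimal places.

q_1 = w_1/‖w_1‖ = (-1, 1, 3)/3.3166 = (-0.3015, 0.3015, 0.9045).
r_{12} = q_1·w_2 = -0.9045.
u_2 = w_2 + 0.9045·q_1 = (-3.2727, -2.7273, -0.1818).
‖u_2‖ = 4.2640, so q_2 = (-0.7675, -0.6396, -0.0426).

q_2 = (-0.7675, -0.6396, -0.0426)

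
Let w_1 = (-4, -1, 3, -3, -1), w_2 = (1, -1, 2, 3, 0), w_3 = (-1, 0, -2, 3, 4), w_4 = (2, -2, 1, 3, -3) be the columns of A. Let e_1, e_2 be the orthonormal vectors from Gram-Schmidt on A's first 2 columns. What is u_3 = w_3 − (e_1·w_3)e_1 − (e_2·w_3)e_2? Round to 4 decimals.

u_3 = (-2.7024, -0.2917, -1.0179, 1.4821, 3.6012)

w_1 = (-4, -1, 3, -3, -1); ‖w_1‖ = 6.0000, so e_1 = (-0.6667, -0.1667, 0.5000, -0.5000, -0.1667).
e_1·w_2 = (-0.6667)·1 + (-0.1667)·(-1) + 0.5000·2 + (-0.5000)·3 + (-0.1667)·0 = -1.0000.
u_2 = w_2 + 1.0000·e_1 = (0.3333, -1.1667, 2.5000, 2.5000, -0.1667).
‖u_2‖ = 3.7417, so e_2 = (0.0891, -0.3118, 0.6682, 0.6682, -0.0445).
e_1·w_3 = (-0.6667)·(-1) + (-0.1667)·0 + 0.5000·(-2) + (-0.5000)·3 + (-0.1667)·4 = -2.5000; e_2·w_3 = 0.0891·(-1) + (-0.3118)·0 + 0.6682·(-2) + 0.6682·3 + (-0.0445)·4 = 0.4009.
u_3 = w_3 + 2.5000·e_1 − 0.4009·e_2 = (-2.7024, -0.2917, -1.0179, 1.4821, 3.6012).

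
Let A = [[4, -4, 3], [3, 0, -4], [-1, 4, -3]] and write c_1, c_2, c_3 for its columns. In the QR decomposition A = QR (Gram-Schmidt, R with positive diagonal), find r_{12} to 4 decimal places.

r_{12} = -3.9223

e_1 = c_1/‖c_1‖ = (4, 3, -1)/5.0990 = (0.7845, 0.5883, -0.1961).
r_{12} = e_1·c_2 = -3.9223.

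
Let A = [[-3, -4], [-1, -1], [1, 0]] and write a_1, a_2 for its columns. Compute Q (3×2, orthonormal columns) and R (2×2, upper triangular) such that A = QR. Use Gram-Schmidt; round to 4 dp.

a_1 = (-3, -1, 1); ‖a_1‖ = 3.3166, so e_1 = (-0.9045, -0.3015, 0.3015).
e_1·a_2 = (-0.9045)·(-4) + (-0.3015)·(-1) + 0.3015·0 = 3.9196.
u_2 = a_2 − 3.9196·e_1 = (-0.4545, 0.1818, -1.1818).
‖u_2‖ = 1.2792, so e_2 = (-0.3553, 0.1421, -0.9239).

Q = [[-0.9045, -0.3553], [-0.3015, 0.1421], [0.3015, -0.9239]], R = [[3.3166, 3.9196], [0.0000, 1.2792]]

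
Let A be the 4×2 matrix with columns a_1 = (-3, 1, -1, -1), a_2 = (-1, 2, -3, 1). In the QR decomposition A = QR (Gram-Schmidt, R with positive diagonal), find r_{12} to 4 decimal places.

r_{12} = 2.0207

e_1 = a_1/‖a_1‖ = (-3, 1, -1, -1)/3.4641 = (-0.8660, 0.2887, -0.2887, -0.2887).
r_{12} = e_1·a_2 = 2.0207.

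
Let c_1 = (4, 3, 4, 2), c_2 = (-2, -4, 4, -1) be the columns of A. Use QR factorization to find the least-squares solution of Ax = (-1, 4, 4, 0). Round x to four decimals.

c_1 = (4, 3, 4, 2); ‖c_1‖ = 6.7082, so e_1 = (0.5963, 0.4472, 0.5963, 0.2981).
e_1·c_2 = 0.5963·(-2) + 0.4472·(-4) + 0.5963·4 + 0.2981·(-1) = -0.8944.
u_2 = c_2 + 0.8944·e_1 = (-1.4667, -3.6000, 4.5333, -0.7333).
‖u_2‖ = 6.0166, so e_2 = (-0.2438, -0.5983, 0.7535, -0.1219).
Qᵀb = (3.5777, 0.8643).
Back-substitute: x_2 = 0.8643/6.0166 = 0.1436.
x_1 = (3.5777 + 0.8944·0.1436)/6.7082 = 0.5525.

x = (0.5525, 0.1436)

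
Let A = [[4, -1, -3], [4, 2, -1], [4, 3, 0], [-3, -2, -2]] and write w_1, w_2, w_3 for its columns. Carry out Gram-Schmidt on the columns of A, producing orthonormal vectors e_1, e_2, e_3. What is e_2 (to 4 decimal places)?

w_1 = (4, 4, 4, -3); ‖w_1‖ = 7.5498, so e_1 = (0.5298, 0.5298, 0.5298, -0.3974).
e_1·w_2 = 0.5298·(-1) + 0.5298·2 + 0.5298·3 + (-0.3974)·(-2) = 2.9140.
u_2 = w_2 − 2.9140·e_1 = (-2.5439, 0.4561, 1.4561, -0.8421).
‖u_2‖ = 3.0836, so e_2 = (-0.8250, 0.1479, 0.4722, -0.2731).

e_2 = (-0.8250, 0.1479, 0.4722, -0.2731)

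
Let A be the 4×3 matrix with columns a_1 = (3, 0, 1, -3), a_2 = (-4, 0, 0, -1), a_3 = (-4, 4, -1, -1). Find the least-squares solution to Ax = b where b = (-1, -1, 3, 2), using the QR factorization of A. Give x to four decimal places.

x = (-0.3776, 0.3517, -0.4340)

a_1 = (3, 0, 1, -3); ‖a_1‖ = 4.3589, so q_1 = (0.6882, 0.0000, 0.2294, -0.6882).
q_1·a_2 = 0.6882·(-4) + 0.0000·0 + 0.2294·0 + (-0.6882)·(-1) = -2.0647.
u_2 = a_2 + 2.0647·q_1 = (-2.5789, 0.0000, 0.4737, -2.4211).
‖u_2‖ = 3.5689, so q_2 = (-0.7226, 0.0000, 0.1327, -0.6784).
q_1·a_3 = 0.6882·(-4) + 0.0000·4 + 0.2294·(-1) + (-0.6882)·(-1) = -2.2942; q_2·a_3 = (-0.7226)·(-4) + 0.0000·4 + 0.1327·(-1) + (-0.6784)·(-1) = 3.4361.
u_3 = a_3 + 2.2942·q_1 − 3.4361·q_2 = (0.0620, 4.0000, -0.9298, -0.2479).
‖u_3‖ = 4.1146, so q_3 = (0.0151, 0.9722, -0.2260, -0.0603).
Qᵀb = (-1.3765, -0.2360, -1.7856).
Back-substitute: x_3 = -1.7856/4.1146 = -0.4340.
x_2 = (-0.2360 − 3.4361·(-0.4340))/3.5689 = 0.3517.
x_1 = (-1.3765 + 2.0647·0.3517 + 2.2942·(-0.4340))/4.3589 = -0.3776.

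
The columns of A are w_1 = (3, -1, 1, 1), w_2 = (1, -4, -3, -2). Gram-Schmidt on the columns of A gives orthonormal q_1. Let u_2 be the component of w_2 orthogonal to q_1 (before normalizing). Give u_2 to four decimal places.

w_1 = (3, -1, 1, 1); ‖w_1‖ = 3.4641, so q_1 = (0.8660, -0.2887, 0.2887, 0.2887).
q_1·w_2 = 0.8660·1 + (-0.2887)·(-4) + 0.2887·(-3) + 0.2887·(-2) = 0.5774.
u_2 = w_2 − 0.5774·q_1 = (0.5000, -3.8333, -3.1667, -2.1667).

u_2 = (0.5000, -3.8333, -3.1667, -2.1667)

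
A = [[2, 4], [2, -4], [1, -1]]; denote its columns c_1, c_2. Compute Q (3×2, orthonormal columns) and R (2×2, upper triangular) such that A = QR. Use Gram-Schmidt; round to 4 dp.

Q = [[0.6667, 0.7362], [0.6667, -0.6587], [0.3333, -0.1550]], R = [[3.0000, -0.3333], [0.0000, 5.7349]]

q_1 = c_1/‖c_1‖ = (2, 2, 1)/3.0000 = (0.6667, 0.6667, 0.3333).
r_{12} = q_1·c_2 = -0.3333.
u_2 = c_2 + 0.3333·q_1 = (4.2222, -3.7778, -0.8889).
‖u_2‖ = 5.7349, so q_2 = (0.7362, -0.6587, -0.1550).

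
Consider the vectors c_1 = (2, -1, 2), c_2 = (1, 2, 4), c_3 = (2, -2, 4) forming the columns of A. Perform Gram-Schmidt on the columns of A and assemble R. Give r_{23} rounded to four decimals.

c_1 = (2, -1, 2); ‖c_1‖ = 3.0000, so e_1 = (0.6667, -0.3333, 0.6667).
e_1·c_2 = 0.6667·1 + (-0.3333)·2 + 0.6667·4 = 2.6667.
u_2 = c_2 − 2.6667·e_1 = (-0.7778, 2.8889, 2.2222).
‖u_2‖ = 3.7268, so e_2 = (-0.2087, 0.7752, 0.5963).
r_{23} = e_2·c_3 = 0.4174.

r_{23} = 0.4174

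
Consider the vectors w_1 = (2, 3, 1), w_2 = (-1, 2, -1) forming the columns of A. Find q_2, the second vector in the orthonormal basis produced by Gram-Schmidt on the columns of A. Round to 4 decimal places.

q_2 = (-0.6172, 0.5864, -0.5246)

w_1 = (2, 3, 1); ‖w_1‖ = 3.7417, so q_1 = (0.5345, 0.8018, 0.2673).
q_1·w_2 = 0.5345·(-1) + 0.8018·2 + 0.2673·(-1) = 0.8018.
u_2 = w_2 − 0.8018·q_1 = (-1.4286, 1.3571, -1.2143).
‖u_2‖ = 2.3146, so q_2 = (-0.6172, 0.5864, -0.5246).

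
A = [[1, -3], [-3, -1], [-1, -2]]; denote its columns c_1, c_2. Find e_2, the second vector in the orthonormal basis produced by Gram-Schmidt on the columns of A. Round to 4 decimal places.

c_1 = (1, -3, -1); ‖c_1‖ = 3.3166, so e_1 = (0.3015, -0.9045, -0.3015).
e_1·c_2 = 0.3015·(-3) + (-0.9045)·(-1) + (-0.3015)·(-2) = 0.6030.
u_2 = c_2 − 0.6030·e_1 = (-3.1818, -0.4545, -1.8182).
‖u_2‖ = 3.6927, so e_2 = (-0.8616, -0.1231, -0.4924).

e_2 = (-0.8616, -0.1231, -0.4924)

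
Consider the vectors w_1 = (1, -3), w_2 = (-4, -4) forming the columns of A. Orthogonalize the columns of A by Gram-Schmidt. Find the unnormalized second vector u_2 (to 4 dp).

w_1 = (1, -3); ‖w_1‖ = 3.1623, so q_1 = (0.3162, -0.9487).
q_1·w_2 = 0.3162·(-4) + (-0.9487)·(-4) = 2.5298.
u_2 = w_2 − 2.5298·q_1 = (-4.8000, -1.6000).

u_2 = (-4.8000, -1.6000)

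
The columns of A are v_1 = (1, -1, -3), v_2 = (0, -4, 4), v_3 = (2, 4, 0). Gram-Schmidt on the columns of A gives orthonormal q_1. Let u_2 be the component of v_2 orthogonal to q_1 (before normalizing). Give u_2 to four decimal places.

q_1 = v_1/‖v_1‖ = (1, -1, -3)/3.3166 = (0.3015, -0.3015, -0.9045).
r_{12} = q_1·v_2 = -2.4121.
u_2 = v_2 + 2.4121·q_1 = (0.7273, -4.7273, 1.8182).

u_2 = (0.7273, -4.7273, 1.8182)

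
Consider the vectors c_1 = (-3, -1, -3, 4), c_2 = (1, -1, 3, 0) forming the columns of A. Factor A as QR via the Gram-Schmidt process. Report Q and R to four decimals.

Q = [[-0.5071, 0.0208], [-0.1690, -0.4785], [-0.5071, 0.7490], [0.6761, 0.4577]], R = [[5.9161, -1.8593], [0.0000, 2.7464]]

c_1 = (-3, -1, -3, 4); ‖c_1‖ = 5.9161, so q_1 = (-0.5071, -0.1690, -0.5071, 0.6761).
q_1·c_2 = (-0.5071)·1 + (-0.1690)·(-1) + (-0.5071)·3 + 0.6761·0 = -1.8593.
u_2 = c_2 + 1.8593·q_1 = (0.0571, -1.3143, 2.0571, 1.2571).
‖u_2‖ = 2.7464, so q_2 = (0.0208, -0.4785, 0.7490, 0.4577).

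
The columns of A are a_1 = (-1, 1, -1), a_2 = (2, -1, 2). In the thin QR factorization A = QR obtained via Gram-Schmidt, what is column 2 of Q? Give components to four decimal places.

q_2 = (0.4082, 0.8165, 0.4082)

a_1 = (-1, 1, -1); ‖a_1‖ = 1.7321, so q_1 = (-0.5774, 0.5774, -0.5774).
q_1·a_2 = (-0.5774)·2 + 0.5774·(-1) + (-0.5774)·2 = -2.8868.
u_2 = a_2 + 2.8868·q_1 = (0.3333, 0.6667, 0.3333).
‖u_2‖ = 0.8165, so q_2 = (0.4082, 0.8165, 0.4082).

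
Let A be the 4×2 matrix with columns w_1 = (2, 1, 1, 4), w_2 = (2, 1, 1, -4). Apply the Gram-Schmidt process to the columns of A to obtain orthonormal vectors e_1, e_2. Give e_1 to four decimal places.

w_1 = (2, 1, 1, 4); ‖w_1‖ = 4.6904, so e_1 = (0.4264, 0.2132, 0.2132, 0.8528).

e_1 = (0.4264, 0.2132, 0.2132, 0.8528)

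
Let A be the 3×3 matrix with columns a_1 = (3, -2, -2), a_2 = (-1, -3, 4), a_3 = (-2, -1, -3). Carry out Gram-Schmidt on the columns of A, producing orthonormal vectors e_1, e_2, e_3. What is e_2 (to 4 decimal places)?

a_1 = (3, -2, -2); ‖a_1‖ = 4.1231, so e_1 = (0.7276, -0.4851, -0.4851).
e_1·a_2 = 0.7276·(-1) + (-0.4851)·(-3) + (-0.4851)·4 = -1.2127.
u_2 = a_2 + 1.2127·e_1 = (-0.1176, -3.5882, 3.4118).
‖u_2‖ = 4.9527, so e_2 = (-0.0238, -0.7245, 0.6889).

e_2 = (-0.0238, -0.7245, 0.6889)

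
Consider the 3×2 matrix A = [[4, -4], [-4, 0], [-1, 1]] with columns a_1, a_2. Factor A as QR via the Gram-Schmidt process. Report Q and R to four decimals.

Q = [[0.6963, -0.6755], [-0.6963, -0.7177], [-0.1741, 0.1689]], R = [[5.7446, -2.9593], [0.0000, 2.8710]]

e_1 = a_1/‖a_1‖ = (4, -4, -1)/5.7446 = (0.6963, -0.6963, -0.1741).
r_{12} = e_1·a_2 = -2.9593.
u_2 = a_2 + 2.9593·e_1 = (-1.9394, -2.0606, 0.4848).
‖u_2‖ = 2.8710, so e_2 = (-0.6755, -0.7177, 0.1689).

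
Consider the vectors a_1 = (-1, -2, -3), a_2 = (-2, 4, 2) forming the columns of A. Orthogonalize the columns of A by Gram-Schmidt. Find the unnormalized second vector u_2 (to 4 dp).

a_1 = (-1, -2, -3); ‖a_1‖ = 3.7417, so e_1 = (-0.2673, -0.5345, -0.8018).
e_1·a_2 = (-0.2673)·(-2) + (-0.5345)·4 + (-0.8018)·2 = -3.2071.
u_2 = a_2 + 3.2071·e_1 = (-2.8571, 2.2857, -0.5714).

u_2 = (-2.8571, 2.2857, -0.5714)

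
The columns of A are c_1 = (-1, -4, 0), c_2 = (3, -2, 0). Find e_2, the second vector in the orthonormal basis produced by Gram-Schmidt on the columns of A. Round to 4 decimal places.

c_1 = (-1, -4, 0); ‖c_1‖ = 4.1231, so e_1 = (-0.2425, -0.9701, 0.0000).
e_1·c_2 = (-0.2425)·3 + (-0.9701)·(-2) + 0.0000·0 = 1.2127.
u_2 = c_2 − 1.2127·e_1 = (3.2941, -0.8235, 0.0000).
‖u_2‖ = 3.3955, so e_2 = (0.9701, -0.2425, 0.0000).

e_2 = (0.9701, -0.2425, 0.0000)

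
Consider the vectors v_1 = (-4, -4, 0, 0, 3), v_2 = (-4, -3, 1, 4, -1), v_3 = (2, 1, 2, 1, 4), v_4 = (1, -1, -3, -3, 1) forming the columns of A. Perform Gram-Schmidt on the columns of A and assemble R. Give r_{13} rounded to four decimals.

q_1 = v_1/‖v_1‖ = (-4, -4, 0, 0, 3)/6.4031 = (-0.6247, -0.6247, 0.0000, 0.0000, 0.4685).
r_{13} = q_1·v_3 = 0.0000.

r_{13} = 0.0000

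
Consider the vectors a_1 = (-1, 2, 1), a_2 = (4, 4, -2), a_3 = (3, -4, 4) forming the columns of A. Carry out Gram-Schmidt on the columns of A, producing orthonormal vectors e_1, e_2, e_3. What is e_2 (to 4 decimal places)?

e_2 = (0.7290, 0.5608, -0.3925)

a_1 = (-1, 2, 1); ‖a_1‖ = 2.4495, so e_1 = (-0.4082, 0.8165, 0.4082).
e_1·a_2 = (-0.4082)·4 + 0.8165·4 + 0.4082·(-2) = 0.8165.
u_2 = a_2 − 0.8165·e_1 = (4.3333, 3.3333, -2.3333).
‖u_2‖ = 5.9442, so e_2 = (0.7290, 0.5608, -0.3925).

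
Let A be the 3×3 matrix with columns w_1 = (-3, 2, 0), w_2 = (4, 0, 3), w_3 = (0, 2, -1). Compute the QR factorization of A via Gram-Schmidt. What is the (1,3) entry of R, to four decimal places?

w_1 = (-3, 2, 0); ‖w_1‖ = 3.6056, so q_1 = (-0.8321, 0.5547, 0.0000).
r_{13} = q_1·w_3 = 1.1094.

r_{13} = 1.1094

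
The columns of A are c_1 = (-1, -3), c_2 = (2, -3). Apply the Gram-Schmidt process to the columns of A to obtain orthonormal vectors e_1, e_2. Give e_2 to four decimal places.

e_2 = (0.9487, -0.3162)

e_1 = c_1/‖c_1‖ = (-1, -3)/3.1623 = (-0.3162, -0.9487).
r_{12} = e_1·c_2 = 2.2136.
u_2 = c_2 − 2.2136·e_1 = (2.7000, -0.9000).
‖u_2‖ = 2.8460, so e_2 = (0.9487, -0.3162).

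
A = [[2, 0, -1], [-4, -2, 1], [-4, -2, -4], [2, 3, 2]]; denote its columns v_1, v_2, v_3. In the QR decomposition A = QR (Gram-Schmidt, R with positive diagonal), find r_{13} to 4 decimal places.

e_1 = v_1/‖v_1‖ = (2, -4, -4, 2)/6.3246 = (0.3162, -0.6325, -0.6325, 0.3162).
r_{13} = e_1·v_3 = 2.2136.

r_{13} = 2.2136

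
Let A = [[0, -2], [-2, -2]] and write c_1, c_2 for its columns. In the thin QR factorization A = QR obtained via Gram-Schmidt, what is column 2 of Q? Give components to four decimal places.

c_1 = (0, -2); ‖c_1‖ = 2.0000, so q_1 = (0.0000, -1.0000).
q_1·c_2 = 0.0000·(-2) + (-1.0000)·(-2) = 2.0000.
u_2 = c_2 − 2.0000·q_1 = (-2.0000, 0.0000).
‖u_2‖ = 2.0000, so q_2 = (-1.0000, 0.0000).

q_2 = (-1.0000, 0.0000)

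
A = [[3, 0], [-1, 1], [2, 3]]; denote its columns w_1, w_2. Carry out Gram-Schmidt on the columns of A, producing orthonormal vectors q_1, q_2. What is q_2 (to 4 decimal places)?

q_2 = (-0.3738, 0.4735, 0.7975)

w_1 = (3, -1, 2); ‖w_1‖ = 3.7417, so q_1 = (0.8018, -0.2673, 0.5345).
q_1·w_2 = 0.8018·0 + (-0.2673)·1 + 0.5345·3 = 1.3363.
u_2 = w_2 − 1.3363·q_1 = (-1.0714, 1.3571, 2.2857).
‖u_2‖ = 2.8661, so q_2 = (-0.3738, 0.4735, 0.7975).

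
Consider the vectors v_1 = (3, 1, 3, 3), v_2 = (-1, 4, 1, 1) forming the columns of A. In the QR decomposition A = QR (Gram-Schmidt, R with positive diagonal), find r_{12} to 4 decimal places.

v_1 = (3, 1, 3, 3); ‖v_1‖ = 5.2915, so q_1 = (0.5669, 0.1890, 0.5669, 0.5669).
r_{12} = q_1·v_2 = 1.3229.

r_{12} = 1.3229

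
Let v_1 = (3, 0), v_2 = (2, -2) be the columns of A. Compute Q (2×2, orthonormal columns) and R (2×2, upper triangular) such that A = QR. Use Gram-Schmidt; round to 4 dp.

Q = [[1.0000, 0.0000], [0.0000, -1.0000]], R = [[3.0000, 2.0000], [0.0000, 2.0000]]

v_1 = (3, 0); ‖v_1‖ = 3.0000, so q_1 = (1.0000, 0.0000).
q_1·v_2 = 1.0000·2 + 0.0000·(-2) = 2.0000.
u_2 = v_2 − 2.0000·q_1 = (0.0000, -2.0000).
‖u_2‖ = 2.0000, so q_2 = (0.0000, -1.0000).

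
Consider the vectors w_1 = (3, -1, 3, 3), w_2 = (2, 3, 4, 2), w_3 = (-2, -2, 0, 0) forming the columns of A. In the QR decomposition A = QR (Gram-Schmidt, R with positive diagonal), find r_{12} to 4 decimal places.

w_1 = (3, -1, 3, 3); ‖w_1‖ = 5.2915, so q_1 = (0.5669, -0.1890, 0.5669, 0.5669).
r_{12} = q_1·w_2 = 3.9686.

r_{12} = 3.9686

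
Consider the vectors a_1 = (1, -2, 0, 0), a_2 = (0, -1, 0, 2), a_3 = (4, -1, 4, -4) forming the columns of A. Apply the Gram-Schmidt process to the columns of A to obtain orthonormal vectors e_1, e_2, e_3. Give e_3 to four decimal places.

e_3 = (0.4180, 0.2090, 0.8779, 0.1045)

a_1 = (1, -2, 0, 0); ‖a_1‖ = 2.2361, so e_1 = (0.4472, -0.8944, 0.0000, 0.0000).
e_1·a_2 = 0.4472·0 + (-0.8944)·(-1) + 0.0000·0 + 0.0000·2 = 0.8944.
u_2 = a_2 − 0.8944·e_1 = (-0.4000, -0.2000, 0.0000, 2.0000).
‖u_2‖ = 2.0494, so e_2 = (-0.1952, -0.0976, 0.0000, 0.9759).
e_1·a_3 = 0.4472·4 + (-0.8944)·(-1) + 0.0000·4 + 0.0000·(-4) = 2.6833; e_2·a_3 = (-0.1952)·4 + (-0.0976)·(-1) + 0.0000·4 + 0.9759·(-4) = -4.5867.
u_3 = a_3 − 2.6833·e_1 + 4.5867·e_2 = (1.9048, 0.9524, 4.0000, 0.4762).
‖u_3‖ = 4.5565, so e_3 = (0.4180, 0.2090, 0.8779, 0.1045).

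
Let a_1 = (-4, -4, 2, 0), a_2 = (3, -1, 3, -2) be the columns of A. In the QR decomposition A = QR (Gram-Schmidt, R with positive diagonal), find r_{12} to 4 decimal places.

r_{12} = -0.3333

a_1 = (-4, -4, 2, 0); ‖a_1‖ = 6.0000, so e_1 = (-0.6667, -0.6667, 0.3333, 0.0000).
r_{12} = e_1·a_2 = -0.3333.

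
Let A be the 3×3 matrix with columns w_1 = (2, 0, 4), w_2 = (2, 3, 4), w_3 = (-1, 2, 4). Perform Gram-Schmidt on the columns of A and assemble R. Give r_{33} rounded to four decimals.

r_{33} = 2.6833

w_1 = (2, 0, 4); ‖w_1‖ = 4.4721, so q_1 = (0.4472, 0.0000, 0.8944).
q_1·w_2 = 0.4472·2 + 0.0000·3 + 0.8944·4 = 4.4721.
u_2 = w_2 − 4.4721·q_1 = (0.0000, 3.0000, 0.0000).
‖u_2‖ = 3.0000, so q_2 = (0.0000, 1.0000, 0.0000).
q_1·w_3 = 0.4472·(-1) + 0.0000·2 + 0.8944·4 = 3.1305; q_2·w_3 = 0.0000·(-1) + 1.0000·2 + 0.0000·4 = 2.0000.
u_3 = w_3 − 3.1305·q_1 − 2.0000·q_2 = (-2.4000, 0.0000, 1.2000).
r_{33} = ‖u_3‖ = 2.6833.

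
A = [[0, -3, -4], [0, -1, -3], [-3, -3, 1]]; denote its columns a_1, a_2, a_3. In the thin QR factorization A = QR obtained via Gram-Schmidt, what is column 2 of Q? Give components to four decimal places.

q_2 = (-0.9487, -0.3162, 0.0000)

q_1 = a_1/‖a_1‖ = (0, 0, -3)/3.0000 = (0.0000, 0.0000, -1.0000).
r_{12} = q_1·a_2 = 3.0000.
u_2 = a_2 − 3.0000·q_1 = (-3.0000, -1.0000, 0.0000).
‖u_2‖ = 3.1623, so q_2 = (-0.9487, -0.3162, 0.0000).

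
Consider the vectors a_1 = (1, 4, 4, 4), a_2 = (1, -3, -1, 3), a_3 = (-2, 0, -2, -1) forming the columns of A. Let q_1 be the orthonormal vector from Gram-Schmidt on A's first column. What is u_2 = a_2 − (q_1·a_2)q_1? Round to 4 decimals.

a_1 = (1, 4, 4, 4); ‖a_1‖ = 7.0000, so q_1 = (0.1429, 0.5714, 0.5714, 0.5714).
q_1·a_2 = 0.1429·1 + 0.5714·(-3) + 0.5714·(-1) + 0.5714·3 = -0.4286.
u_2 = a_2 + 0.4286·q_1 = (1.0612, -2.7551, -0.7551, 3.2449).

u_2 = (1.0612, -2.7551, -0.7551, 3.2449)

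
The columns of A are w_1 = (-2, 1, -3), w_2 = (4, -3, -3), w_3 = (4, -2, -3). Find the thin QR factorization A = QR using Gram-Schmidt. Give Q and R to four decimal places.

Q = [[-0.5345, 0.6397, 0.5523], [0.2673, -0.4921, 0.8285], [-0.8018, -0.5905, -0.0921]], R = [[3.7417, -0.5345, -0.2673], [0.0000, 5.8064, 5.3143], [0.0000, 0.0000, 0.8285]]

w_1 = (-2, 1, -3); ‖w_1‖ = 3.7417, so q_1 = (-0.5345, 0.2673, -0.8018).
q_1·w_2 = (-0.5345)·4 + 0.2673·(-3) + (-0.8018)·(-3) = -0.5345.
u_2 = w_2 + 0.5345·q_1 = (3.7143, -2.8571, -3.4286).
‖u_2‖ = 5.8064, so q_2 = (0.6397, -0.4921, -0.5905).
q_1·w_3 = (-0.5345)·4 + 0.2673·(-2) + (-0.8018)·(-3) = -0.2673; q_2·w_3 = 0.6397·4 + (-0.4921)·(-2) + (-0.5905)·(-3) = 5.3143.
u_3 = w_3 + 0.2673·q_1 − 5.3143·q_2 = (0.4576, 0.6864, -0.0763).
‖u_3‖ = 0.8285, so q_3 = (0.5523, 0.8285, -0.0921).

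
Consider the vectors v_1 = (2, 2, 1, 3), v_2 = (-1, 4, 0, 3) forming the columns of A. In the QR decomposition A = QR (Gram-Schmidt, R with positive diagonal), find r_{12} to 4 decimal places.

r_{12} = 3.5355

v_1 = (2, 2, 1, 3); ‖v_1‖ = 4.2426, so e_1 = (0.4714, 0.4714, 0.2357, 0.7071).
r_{12} = e_1·v_2 = 3.5355.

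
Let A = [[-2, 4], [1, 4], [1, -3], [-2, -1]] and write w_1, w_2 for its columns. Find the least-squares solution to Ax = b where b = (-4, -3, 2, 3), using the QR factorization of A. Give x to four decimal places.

x = (-0.3620, -0.9241)

w_1 = (-2, 1, 1, -2); ‖w_1‖ = 3.1623, so e_1 = (-0.6325, 0.3162, 0.3162, -0.6325).
e_1·w_2 = (-0.6325)·4 + 0.3162·4 + 0.3162·(-3) + (-0.6325)·(-1) = -1.5811.
u_2 = w_2 + 1.5811·e_1 = (3.0000, 4.5000, -2.5000, -2.0000).
‖u_2‖ = 6.2849, so e_2 = (0.4773, 0.7160, -0.3978, -0.3182).
Qᵀb = (0.3162, -5.8076).
Back-substitute: x_2 = -5.8076/6.2849 = -0.9241.
x_1 = (0.3162 + 1.5811·(-0.9241))/3.1623 = -0.3620.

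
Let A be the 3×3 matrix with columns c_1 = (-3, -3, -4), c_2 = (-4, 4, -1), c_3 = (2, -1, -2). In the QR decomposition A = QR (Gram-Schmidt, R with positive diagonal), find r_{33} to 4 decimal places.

r_{33} = 2.1951

c_1 = (-3, -3, -4); ‖c_1‖ = 5.8310, so q_1 = (-0.5145, -0.5145, -0.6860).
q_1·c_2 = (-0.5145)·(-4) + (-0.5145)·4 + (-0.6860)·(-1) = 0.6860.
u_2 = c_2 − 0.6860·q_1 = (-3.6471, 4.3529, -0.5294).
‖u_2‖ = 5.7035, so q_2 = (-0.6394, 0.7632, -0.0928).
q_1·c_3 = (-0.5145)·2 + (-0.5145)·(-1) + (-0.6860)·(-2) = 0.8575; q_2·c_3 = (-0.6394)·2 + 0.7632·(-1) + (-0.0928)·(-2) = -1.8565.
u_3 = c_3 − 0.8575·q_1 + 1.8565·q_2 = (1.2541, 0.8580, -1.5841).
r_{33} = ‖u_3‖ = 2.1951.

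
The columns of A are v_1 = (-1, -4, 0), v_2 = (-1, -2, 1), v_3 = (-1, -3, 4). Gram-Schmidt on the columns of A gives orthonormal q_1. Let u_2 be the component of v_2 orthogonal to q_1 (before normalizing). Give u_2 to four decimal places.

v_1 = (-1, -4, 0); ‖v_1‖ = 4.1231, so q_1 = (-0.2425, -0.9701, 0.0000).
q_1·v_2 = (-0.2425)·(-1) + (-0.9701)·(-2) + 0.0000·1 = 2.1828.
u_2 = v_2 − 2.1828·q_1 = (-0.4706, 0.1176, 1.0000).

u_2 = (-0.4706, 0.1176, 1.0000)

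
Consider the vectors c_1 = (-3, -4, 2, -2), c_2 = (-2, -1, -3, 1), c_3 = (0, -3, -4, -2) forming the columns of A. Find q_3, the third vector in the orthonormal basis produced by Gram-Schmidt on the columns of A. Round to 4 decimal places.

c_1 = (-3, -4, 2, -2); ‖c_1‖ = 5.7446, so q_1 = (-0.5222, -0.6963, 0.3482, -0.3482).
q_1·c_2 = (-0.5222)·(-2) + (-0.6963)·(-1) + 0.3482·(-3) + (-0.3482)·1 = 0.3482.
u_2 = c_2 − 0.3482·q_1 = (-1.8182, -0.7576, -3.1212, 1.1212).
‖u_2‖ = 3.8573, so q_2 = (-0.4714, -0.1964, -0.8092, 0.2907).
q_1·c_3 = (-0.5222)·0 + (-0.6963)·(-3) + 0.3482·(-4) + (-0.3482)·(-2) = 1.3926; q_2·c_3 = (-0.4714)·0 + (-0.1964)·(-3) + (-0.8092)·(-4) + 0.2907·(-2) = 3.2445.
u_3 = c_3 − 1.3926·q_1 − 3.2445·q_2 = (2.2566, -1.3931, -1.8595, -2.4582).
‖u_3‖ = 4.0662, so q_3 = (0.5550, -0.3426, -0.4573, -0.6046).

q_3 = (0.5550, -0.3426, -0.4573, -0.6046)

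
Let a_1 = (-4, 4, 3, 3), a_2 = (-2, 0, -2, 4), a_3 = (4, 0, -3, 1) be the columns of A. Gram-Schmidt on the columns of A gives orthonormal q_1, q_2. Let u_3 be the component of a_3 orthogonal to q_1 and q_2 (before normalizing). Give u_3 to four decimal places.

q_1 = a_1/‖a_1‖ = (-4, 4, 3, 3)/7.0711 = (-0.5657, 0.5657, 0.4243, 0.4243).
r_{12} = q_1·a_2 = 1.9799.
u_2 = a_2 − 1.9799·q_1 = (-0.8800, -1.1200, -2.8400, 3.1600).
‖u_2‖ = 4.4811, so q_2 = (-0.1964, -0.2499, -0.6338, 0.7052).
r_{13} = q_1·a_3 = -3.1113; r_{23} = q_2·a_3 = 1.8210.
u_3 = a_3 + 3.1113·q_1 − 1.8210·q_2 = (2.5976, 2.2151, -0.5259, 1.0359).

u_3 = (2.5976, 2.2151, -0.5259, 1.0359)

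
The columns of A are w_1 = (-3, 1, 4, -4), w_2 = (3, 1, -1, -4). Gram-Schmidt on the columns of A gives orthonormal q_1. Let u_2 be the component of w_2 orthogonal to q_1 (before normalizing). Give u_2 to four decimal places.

q_1 = w_1/‖w_1‖ = (-3, 1, 4, -4)/6.4807 = (-0.4629, 0.1543, 0.6172, -0.6172).
r_{12} = q_1·w_2 = 0.6172.
u_2 = w_2 − 0.6172·q_1 = (3.2857, 0.9048, -1.3810, -3.6190).

u_2 = (3.2857, 0.9048, -1.3810, -3.6190)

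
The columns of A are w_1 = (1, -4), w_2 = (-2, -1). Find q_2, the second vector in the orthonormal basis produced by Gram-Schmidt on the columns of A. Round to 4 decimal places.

w_1 = (1, -4); ‖w_1‖ = 4.1231, so q_1 = (0.2425, -0.9701).
q_1·w_2 = 0.2425·(-2) + (-0.9701)·(-1) = 0.4851.
u_2 = w_2 − 0.4851·q_1 = (-2.1176, -0.5294).
‖u_2‖ = 2.1828, so q_2 = (-0.9701, -0.2425).

q_2 = (-0.9701, -0.2425)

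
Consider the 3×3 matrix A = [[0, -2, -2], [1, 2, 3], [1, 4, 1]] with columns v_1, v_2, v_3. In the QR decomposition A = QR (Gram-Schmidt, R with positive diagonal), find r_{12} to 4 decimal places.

r_{12} = 4.2426

v_1 = (0, 1, 1); ‖v_1‖ = 1.4142, so e_1 = (0.0000, 0.7071, 0.7071).
r_{12} = e_1·v_2 = 4.2426.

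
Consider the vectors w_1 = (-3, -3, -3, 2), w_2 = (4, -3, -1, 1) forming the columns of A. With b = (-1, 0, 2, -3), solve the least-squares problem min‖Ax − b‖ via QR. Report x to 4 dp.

x = (-0.2701, -0.3133)

w_1 = (-3, -3, -3, 2); ‖w_1‖ = 5.5678, so e_1 = (-0.5388, -0.5388, -0.5388, 0.3592).
e_1·w_2 = (-0.5388)·4 + (-0.5388)·(-3) + (-0.5388)·(-1) + 0.3592·1 = 0.3592.
u_2 = w_2 − 0.3592·e_1 = (4.1935, -2.8065, -0.8065, 0.8710).
‖u_2‖ = 5.1837, so e_2 = (0.8090, -0.5414, -0.1556, 0.1680).
Qᵀb = (-1.6164, -1.6242).
Back-substitute: x_2 = -1.6242/5.1837 = -0.3133.
x_1 = (-1.6164 − 0.3592·(-0.3133))/5.5678 = -0.2701.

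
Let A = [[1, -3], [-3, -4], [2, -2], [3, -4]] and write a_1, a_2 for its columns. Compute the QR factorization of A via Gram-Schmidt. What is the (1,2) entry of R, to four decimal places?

r_{12} = -1.4596

a_1 = (1, -3, 2, 3); ‖a_1‖ = 4.7958, so e_1 = (0.2085, -0.6255, 0.4170, 0.6255).
r_{12} = e_1·a_2 = -1.4596.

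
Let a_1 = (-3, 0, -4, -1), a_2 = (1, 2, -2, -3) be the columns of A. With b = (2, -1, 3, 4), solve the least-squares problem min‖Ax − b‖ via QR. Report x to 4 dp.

x = (-0.6238, -0.7228)

a_1 = (-3, 0, -4, -1); ‖a_1‖ = 5.0990, so e_1 = (-0.5883, 0.0000, -0.7845, -0.1961).
e_1·a_2 = (-0.5883)·1 + 0.0000·2 + (-0.7845)·(-2) + (-0.1961)·(-3) = 1.5689.
u_2 = a_2 − 1.5689·e_1 = (1.9231, 2.0000, -0.7692, -2.6923).
‖u_2‖ = 3.9419, so e_2 = (0.4879, 0.5074, -0.1951, -0.6830).
Qᵀb = (-4.3146, -2.8491).
Back-substitute: x_2 = -2.8491/3.9419 = -0.7228.
x_1 = (-4.3146 − 1.5689·(-0.7228))/5.0990 = -0.6238.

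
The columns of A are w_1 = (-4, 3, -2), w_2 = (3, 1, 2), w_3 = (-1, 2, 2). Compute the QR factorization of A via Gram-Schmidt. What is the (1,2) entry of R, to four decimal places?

r_{12} = -2.4140

w_1 = (-4, 3, -2); ‖w_1‖ = 5.3852, so e_1 = (-0.7428, 0.5571, -0.3714).
r_{12} = e_1·w_2 = -2.4140.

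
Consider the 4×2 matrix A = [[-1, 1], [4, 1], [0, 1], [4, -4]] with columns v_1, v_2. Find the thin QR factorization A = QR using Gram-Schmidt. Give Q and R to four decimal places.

Q = [[-0.1741, 0.1627], [0.6963, 0.6914], [0.0000, 0.2684], [0.6963, -0.6507]], R = [[5.7446, -2.2630], [0.0000, 3.7254]]

v_1 = (-1, 4, 0, 4); ‖v_1‖ = 5.7446, so e_1 = (-0.1741, 0.6963, 0.0000, 0.6963).
e_1·v_2 = (-0.1741)·1 + 0.6963·1 + 0.0000·1 + 0.6963·(-4) = -2.2630.
u_2 = v_2 + 2.2630·e_1 = (0.6061, 2.5758, 1.0000, -2.4242).
‖u_2‖ = 3.7254, so e_2 = (0.1627, 0.6914, 0.2684, -0.6507).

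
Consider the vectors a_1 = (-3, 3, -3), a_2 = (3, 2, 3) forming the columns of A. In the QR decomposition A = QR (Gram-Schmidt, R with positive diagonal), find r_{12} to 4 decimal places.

a_1 = (-3, 3, -3); ‖a_1‖ = 5.1962, so q_1 = (-0.5774, 0.5774, -0.5774).
r_{12} = q_1·a_2 = -2.3094.

r_{12} = -2.3094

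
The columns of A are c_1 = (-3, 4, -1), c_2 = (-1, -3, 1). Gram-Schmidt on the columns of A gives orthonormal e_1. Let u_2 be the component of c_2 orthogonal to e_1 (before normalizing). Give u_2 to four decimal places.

u_2 = (-2.1538, -1.4615, 0.6154)

c_1 = (-3, 4, -1); ‖c_1‖ = 5.0990, so e_1 = (-0.5883, 0.7845, -0.1961).
e_1·c_2 = (-0.5883)·(-1) + 0.7845·(-3) + (-0.1961)·1 = -1.9612.
u_2 = c_2 + 1.9612·e_1 = (-2.1538, -1.4615, 0.6154).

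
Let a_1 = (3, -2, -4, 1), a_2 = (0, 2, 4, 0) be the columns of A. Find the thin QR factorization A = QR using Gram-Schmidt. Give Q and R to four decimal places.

a_1 = (3, -2, -4, 1); ‖a_1‖ = 5.4772, so q_1 = (0.5477, -0.3651, -0.7303, 0.1826).
q_1·a_2 = 0.5477·0 + (-0.3651)·2 + (-0.7303)·4 + 0.1826·0 = -3.6515.
u_2 = a_2 + 3.6515·q_1 = (2.0000, 0.6667, 1.3333, 0.6667).
‖u_2‖ = 2.5820, so q_2 = (0.7746, 0.2582, 0.5164, 0.2582).

Q = [[0.5477, 0.7746], [-0.3651, 0.2582], [-0.7303, 0.5164], [0.1826, 0.2582]], R = [[5.4772, -3.6515], [0.0000, 2.5820]]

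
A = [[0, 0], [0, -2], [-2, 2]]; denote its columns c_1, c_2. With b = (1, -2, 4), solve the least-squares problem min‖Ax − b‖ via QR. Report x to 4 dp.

c_1 = (0, 0, -2); ‖c_1‖ = 2.0000, so e_1 = (0.0000, 0.0000, -1.0000).
e_1·c_2 = 0.0000·0 + 0.0000·(-2) + (-1.0000)·2 = -2.0000.
u_2 = c_2 + 2.0000·e_1 = (0.0000, -2.0000, 0.0000).
‖u_2‖ = 2.0000, so e_2 = (0.0000, -1.0000, 0.0000).
Qᵀb = (-4.0000, 2.0000).
Back-substitute: x_2 = 2.0000/2.0000 = 1.0000.
x_1 = (-4.0000 + 2.0000·1.0000)/2.0000 = -1.0000.

x = (-1.0000, 1.0000)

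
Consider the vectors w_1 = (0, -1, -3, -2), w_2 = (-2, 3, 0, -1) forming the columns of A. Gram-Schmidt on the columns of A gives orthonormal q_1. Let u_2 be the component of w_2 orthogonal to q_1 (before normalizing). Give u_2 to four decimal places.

q_1 = w_1/‖w_1‖ = (0, -1, -3, -2)/3.7417 = (0.0000, -0.2673, -0.8018, -0.5345).
r_{12} = q_1·w_2 = -0.2673.
u_2 = w_2 + 0.2673·q_1 = (-2.0000, 2.9286, -0.2143, -1.1429).

u_2 = (-2.0000, 2.9286, -0.2143, -1.1429)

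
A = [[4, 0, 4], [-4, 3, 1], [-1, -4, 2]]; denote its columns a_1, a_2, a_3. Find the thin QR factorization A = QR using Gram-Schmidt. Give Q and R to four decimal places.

Q = [[0.6963, 0.2019, 0.6887], [-0.6963, 0.4228, 0.5800], [-0.1741, -0.8834, 0.4350]], R = [[5.7446, -1.3926, 1.7408], [0.0000, 4.8021, -0.5364], [0.0000, 0.0000, 4.2050]]

a_1 = (4, -4, -1); ‖a_1‖ = 5.7446, so e_1 = (0.6963, -0.6963, -0.1741).
e_1·a_2 = 0.6963·0 + (-0.6963)·3 + (-0.1741)·(-4) = -1.3926.
u_2 = a_2 + 1.3926·e_1 = (0.9697, 2.0303, -4.2424).
‖u_2‖ = 4.8021, so e_2 = (0.2019, 0.4228, -0.8834).
e_1·a_3 = 0.6963·4 + (-0.6963)·1 + (-0.1741)·2 = 1.7408; e_2·a_3 = 0.2019·4 + 0.4228·1 + (-0.8834)·2 = -0.5364.
u_3 = a_3 − 1.7408·e_1 + 0.5364·e_2 = (2.8962, 2.4389, 1.8292).
‖u_3‖ = 4.2050, so e_3 = (0.6887, 0.5800, 0.4350).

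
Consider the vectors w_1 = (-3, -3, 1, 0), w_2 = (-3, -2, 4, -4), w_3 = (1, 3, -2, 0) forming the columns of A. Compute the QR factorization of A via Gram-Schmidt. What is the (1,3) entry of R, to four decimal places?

q_1 = w_1/‖w_1‖ = (-3, -3, 1, 0)/4.3589 = (-0.6882, -0.6882, 0.2294, 0.0000).
r_{13} = q_1·w_3 = -3.2118.

r_{13} = -3.2118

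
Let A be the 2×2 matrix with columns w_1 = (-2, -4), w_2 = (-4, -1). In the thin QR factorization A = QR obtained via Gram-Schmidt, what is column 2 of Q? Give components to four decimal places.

w_1 = (-2, -4); ‖w_1‖ = 4.4721, so e_1 = (-0.4472, -0.8944).
e_1·w_2 = (-0.4472)·(-4) + (-0.8944)·(-1) = 2.6833.
u_2 = w_2 − 2.6833·e_1 = (-2.8000, 1.4000).
‖u_2‖ = 3.1305, so e_2 = (-0.8944, 0.4472).

e_2 = (-0.8944, 0.4472)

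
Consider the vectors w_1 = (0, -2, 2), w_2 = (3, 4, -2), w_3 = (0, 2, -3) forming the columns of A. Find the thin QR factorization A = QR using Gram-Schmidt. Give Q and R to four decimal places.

Q = [[0.0000, 0.9045, 0.4264], [-0.7071, 0.3015, -0.6396], [0.7071, 0.3015, -0.6396]], R = [[2.8284, -4.2426, -3.5355], [0.0000, 3.3166, -0.3015], [0.0000, 0.0000, 0.6396]]

w_1 = (0, -2, 2); ‖w_1‖ = 2.8284, so e_1 = (0.0000, -0.7071, 0.7071).
e_1·w_2 = 0.0000·3 + (-0.7071)·4 + 0.7071·(-2) = -4.2426.
u_2 = w_2 + 4.2426·e_1 = (3.0000, 1.0000, 1.0000).
‖u_2‖ = 3.3166, so e_2 = (0.9045, 0.3015, 0.3015).
e_1·w_3 = 0.0000·0 + (-0.7071)·2 + 0.7071·(-3) = -3.5355; e_2·w_3 = 0.9045·0 + 0.3015·2 + 0.3015·(-3) = -0.3015.
u_3 = w_3 + 3.5355·e_1 + 0.3015·e_2 = (0.2727, -0.4091, -0.4091).
‖u_3‖ = 0.6396, so e_3 = (0.4264, -0.6396, -0.6396).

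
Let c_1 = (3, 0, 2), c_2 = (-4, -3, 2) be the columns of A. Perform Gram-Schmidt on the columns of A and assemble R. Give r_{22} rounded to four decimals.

r_{22} = 4.9068

c_1 = (3, 0, 2); ‖c_1‖ = 3.6056, so q_1 = (0.8321, 0.0000, 0.5547).
q_1·c_2 = 0.8321·(-4) + 0.0000·(-3) + 0.5547·2 = -2.2188.
u_2 = c_2 + 2.2188·q_1 = (-2.1538, -3.0000, 3.2308).
r_{22} = ‖u_2‖ = 4.9068.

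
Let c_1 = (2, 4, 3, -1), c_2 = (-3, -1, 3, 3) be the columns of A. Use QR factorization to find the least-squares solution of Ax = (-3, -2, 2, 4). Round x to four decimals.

c_1 = (2, 4, 3, -1); ‖c_1‖ = 5.4772, so e_1 = (0.3651, 0.7303, 0.5477, -0.1826).
e_1·c_2 = 0.3651·(-3) + 0.7303·(-1) + 0.5477·3 + (-0.1826)·3 = -0.7303.
u_2 = c_2 + 0.7303·e_1 = (-2.7333, -0.4667, 3.4000, 2.8667).
‖u_2‖ = 5.2409, so e_2 = (-0.5215, -0.0890, 0.6487, 0.5470).
Qᵀb = (-2.1909, 5.2281).
Back-substitute: x_2 = 5.2281/5.2409 = 0.9976.
x_1 = (-2.1909 + 0.7303·0.9976)/5.4772 = -0.2670.

x = (-0.2670, 0.9976)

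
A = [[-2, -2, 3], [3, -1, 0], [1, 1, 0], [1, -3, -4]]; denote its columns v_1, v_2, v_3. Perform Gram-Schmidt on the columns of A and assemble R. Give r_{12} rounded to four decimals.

v_1 = (-2, 3, 1, 1); ‖v_1‖ = 3.8730, so e_1 = (-0.5164, 0.7746, 0.2582, 0.2582).
r_{12} = e_1·v_2 = -0.2582.

r_{12} = -0.2582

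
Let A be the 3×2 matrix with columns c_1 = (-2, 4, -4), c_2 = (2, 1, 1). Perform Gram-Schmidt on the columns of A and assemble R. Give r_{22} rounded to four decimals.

e_1 = c_1/‖c_1‖ = (-2, 4, -4)/6.0000 = (-0.3333, 0.6667, -0.6667).
r_{12} = e_1·c_2 = -0.6667.
u_2 = c_2 + 0.6667·e_1 = (1.7778, 1.4444, 0.5556).
r_{22} = ‖u_2‖ = 2.3570.

r_{22} = 2.3570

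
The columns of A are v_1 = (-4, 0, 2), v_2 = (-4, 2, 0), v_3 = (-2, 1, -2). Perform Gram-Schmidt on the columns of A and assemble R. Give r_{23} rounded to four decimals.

q_1 = v_1/‖v_1‖ = (-4, 0, 2)/4.4721 = (-0.8944, 0.0000, 0.4472).
r_{12} = q_1·v_2 = 3.5777.
u_2 = v_2 − 3.5777·q_1 = (-0.8000, 2.0000, -1.6000).
‖u_2‖ = 2.6833, so q_2 = (-0.2981, 0.7454, -0.5963).
r_{23} = q_2·v_3 = 2.5342.

r_{23} = 2.5342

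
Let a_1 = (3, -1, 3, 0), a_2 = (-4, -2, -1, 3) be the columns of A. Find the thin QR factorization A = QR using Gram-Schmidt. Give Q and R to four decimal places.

q_1 = a_1/‖a_1‖ = (3, -1, 3, 0)/4.3589 = (0.6882, -0.2294, 0.6882, 0.0000).
r_{12} = q_1·a_2 = -2.9824.
u_2 = a_2 + 2.9824·q_1 = (-1.9474, -2.6842, 1.0526, 3.0000).
‖u_2‖ = 4.5940, so q_2 = (-0.4239, -0.5843, 0.2291, 0.6530).

Q = [[0.6882, -0.4239], [-0.2294, -0.5843], [0.6882, 0.2291], [0.0000, 0.6530]], R = [[4.3589, -2.9824], [0.0000, 4.5940]]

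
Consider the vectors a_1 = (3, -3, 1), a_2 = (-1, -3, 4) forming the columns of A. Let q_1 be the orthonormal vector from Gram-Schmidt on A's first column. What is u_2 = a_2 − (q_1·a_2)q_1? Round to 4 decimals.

u_2 = (-2.5789, -1.4211, 3.4737)

a_1 = (3, -3, 1); ‖a_1‖ = 4.3589, so q_1 = (0.6882, -0.6882, 0.2294).
q_1·a_2 = 0.6882·(-1) + (-0.6882)·(-3) + 0.2294·4 = 2.2942.
u_2 = a_2 − 2.2942·q_1 = (-2.5789, -1.4211, 3.4737).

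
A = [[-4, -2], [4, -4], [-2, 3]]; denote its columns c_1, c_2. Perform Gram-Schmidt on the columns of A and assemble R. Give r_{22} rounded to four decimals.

c_1 = (-4, 4, -2); ‖c_1‖ = 6.0000, so e_1 = (-0.6667, 0.6667, -0.3333).
e_1·c_2 = (-0.6667)·(-2) + 0.6667·(-4) + (-0.3333)·3 = -2.3333.
u_2 = c_2 + 2.3333·e_1 = (-3.5556, -2.4444, 2.2222).
r_{22} = ‖u_2‖ = 4.8534.

r_{22} = 4.8534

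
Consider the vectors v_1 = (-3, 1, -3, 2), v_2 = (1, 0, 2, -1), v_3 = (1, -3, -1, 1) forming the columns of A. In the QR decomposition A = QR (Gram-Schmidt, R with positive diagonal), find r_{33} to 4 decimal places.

r_{33} = 1.9097

e_1 = v_1/‖v_1‖ = (-3, 1, -3, 2)/4.7958 = (-0.6255, 0.2085, -0.6255, 0.4170).
r_{12} = e_1·v_2 = -2.2937.
u_2 = v_2 + 2.2937·e_1 = (-0.4348, 0.4783, 0.5652, -0.0435).
‖u_2‖ = 0.8597, so e_2 = (-0.5057, 0.5563, 0.6574, -0.0506).
r_{13} = e_1·v_3 = -0.2085; r_{23} = e_2·v_3 = -2.8826.
u_3 = v_3 + 0.2085·e_1 + 2.8826·e_2 = (-0.5882, -1.3529, 0.7647, 0.9412).
r_{33} = ‖u_3‖ = 1.9097.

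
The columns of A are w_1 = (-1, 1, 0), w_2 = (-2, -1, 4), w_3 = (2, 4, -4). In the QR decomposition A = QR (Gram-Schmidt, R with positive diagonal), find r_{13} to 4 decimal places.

w_1 = (-1, 1, 0); ‖w_1‖ = 1.4142, so e_1 = (-0.7071, 0.7071, 0.0000).
r_{13} = e_1·w_3 = 1.4142.

r_{13} = 1.4142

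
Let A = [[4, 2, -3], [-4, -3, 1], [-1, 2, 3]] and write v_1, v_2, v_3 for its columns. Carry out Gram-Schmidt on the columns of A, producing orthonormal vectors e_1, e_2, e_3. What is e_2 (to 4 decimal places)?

e_2 = (-0.0678, -0.3053, 0.9498)

e_1 = v_1/‖v_1‖ = (4, -4, -1)/5.7446 = (0.6963, -0.6963, -0.1741).
r_{12} = e_1·v_2 = 3.1334.
u_2 = v_2 − 3.1334·e_1 = (-0.1818, -0.8182, 2.5455).
‖u_2‖ = 2.6799, so e_2 = (-0.0678, -0.3053, 0.9498).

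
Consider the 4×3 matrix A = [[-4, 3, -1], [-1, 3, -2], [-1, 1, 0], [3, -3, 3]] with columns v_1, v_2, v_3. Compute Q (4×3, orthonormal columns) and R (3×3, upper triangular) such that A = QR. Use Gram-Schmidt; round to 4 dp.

Q = [[-0.7698, -0.3195, 0.4236], [-0.1925, 0.9416, 0.2118], [-0.1925, 0.0336, 0.4185], [0.5774, -0.1009, 0.7749]], R = [[5.1962, -4.8113, 2.8868], [0.0000, 2.2027, -1.8664], [0.0000, 0.0000, 1.4776]]

v_1 = (-4, -1, -1, 3); ‖v_1‖ = 5.1962, so e_1 = (-0.7698, -0.1925, -0.1925, 0.5774).
e_1·v_2 = (-0.7698)·3 + (-0.1925)·3 + (-0.1925)·1 + 0.5774·(-3) = -4.8113.
u_2 = v_2 + 4.8113·e_1 = (-0.7037, 2.0741, 0.0741, -0.2222).
‖u_2‖ = 2.2027, so e_2 = (-0.3195, 0.9416, 0.0336, -0.1009).
e_1·v_3 = (-0.7698)·(-1) + (-0.1925)·(-2) + (-0.1925)·0 + 0.5774·3 = 2.8868; e_2·v_3 = (-0.3195)·(-1) + 0.9416·(-2) + 0.0336·0 + (-0.1009)·3 = -1.8664.
u_3 = v_3 − 2.8868·e_1 + 1.8664·e_2 = (0.6260, 0.3130, 0.6183, 1.1450).
‖u_3‖ = 1.4776, so e_3 = (0.4236, 0.2118, 0.4185, 0.7749).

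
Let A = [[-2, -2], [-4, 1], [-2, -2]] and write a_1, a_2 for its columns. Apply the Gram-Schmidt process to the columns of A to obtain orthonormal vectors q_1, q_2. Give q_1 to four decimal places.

a_1 = (-2, -4, -2); ‖a_1‖ = 4.8990, so q_1 = (-0.4082, -0.8165, -0.4082).

q_1 = (-0.4082, -0.8165, -0.4082)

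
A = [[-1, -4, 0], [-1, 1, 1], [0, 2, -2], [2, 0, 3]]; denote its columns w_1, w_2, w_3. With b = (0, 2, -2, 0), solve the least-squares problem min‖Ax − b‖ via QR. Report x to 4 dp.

x = (-1.1765, 0.2002, 0.8916)

e_1 = w_1/‖w_1‖ = (-1, -1, 0, 2)/2.4495 = (-0.4082, -0.4082, 0.0000, 0.8165).
r_{12} = e_1·w_2 = 1.2247.
u_2 = w_2 − 1.2247·e_1 = (-3.5000, 1.5000, 2.0000, -1.0000).
‖u_2‖ = 4.4159, so e_2 = (-0.7926, 0.3397, 0.4529, -0.2265).
r_{13} = e_1·w_3 = 2.0412; r_{23} = e_2·w_3 = -1.2455.
u_3 = w_3 − 2.0412·e_1 + 1.2455·e_2 = (-0.1538, 2.2564, -1.4359, 1.0513).
‖u_3‖ = 2.8779, so e_3 = (-0.0535, 0.7841, -0.4989, 0.3653).
Qᵀb = (-0.8165, -0.2265, 2.5660).
Back-substitute: x_3 = 2.5660/2.8779 = 0.8916.
x_2 = (-0.2265 + 1.2455·0.8916)/4.4159 = 0.2002.
x_1 = (-0.8165 − 1.2247·0.2002 − 2.0412·0.8916)/2.4495 = -1.1765.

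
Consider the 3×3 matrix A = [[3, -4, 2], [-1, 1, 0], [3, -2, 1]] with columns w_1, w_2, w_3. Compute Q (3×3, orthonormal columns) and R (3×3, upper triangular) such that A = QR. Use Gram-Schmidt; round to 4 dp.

q_1 = w_1/‖w_1‖ = (3, -1, 3)/4.3589 = (0.6882, -0.2294, 0.6882).
r_{12} = q_1·w_2 = -4.3589.
u_2 = w_2 + 4.3589·q_1 = (-1.0000, 0.0000, 1.0000).
‖u_2‖ = 1.4142, so q_2 = (-0.7071, 0.0000, 0.7071).
r_{13} = q_1·w_3 = 2.0647; r_{23} = q_2·w_3 = -0.7071.
u_3 = w_3 − 2.0647·q_1 + 0.7071·q_2 = (0.0789, 0.4737, 0.0789).
‖u_3‖ = 0.4867, so q_3 = (0.1622, 0.9733, 0.1622).

Q = [[0.6882, -0.7071, 0.1622], [-0.2294, 0.0000, 0.9733], [0.6882, 0.7071, 0.1622]], R = [[4.3589, -4.3589, 2.0647], [0.0000, 1.4142, -0.7071], [0.0000, 0.0000, 0.4867]]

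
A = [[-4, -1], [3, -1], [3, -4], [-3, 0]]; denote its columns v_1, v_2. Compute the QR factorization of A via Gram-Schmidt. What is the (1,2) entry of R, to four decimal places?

v_1 = (-4, 3, 3, -3); ‖v_1‖ = 6.5574, so e_1 = (-0.6100, 0.4575, 0.4575, -0.4575).
r_{12} = e_1·v_2 = -1.6775.

r_{12} = -1.6775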